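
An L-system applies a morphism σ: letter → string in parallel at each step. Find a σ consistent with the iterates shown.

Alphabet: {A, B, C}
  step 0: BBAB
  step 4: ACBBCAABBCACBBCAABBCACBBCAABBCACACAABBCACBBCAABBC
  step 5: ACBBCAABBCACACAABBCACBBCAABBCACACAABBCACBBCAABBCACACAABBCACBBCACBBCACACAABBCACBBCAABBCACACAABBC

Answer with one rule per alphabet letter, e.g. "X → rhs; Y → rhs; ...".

A->AC, B->A, C->BBC

  step 4 ⇒ step 5: ACBBCAABBCACBBCAABBCACBBCAABBCACACAABBCACBBCAABBC ⇒ AC·BBC·A·A·BBC·AC·AC·A·A·BBC·AC·BBC·A·A·BBC·AC·AC·A·A·BBC·AC·BBC·A·A·BBC·AC·AC·A·A·BBC·AC·BBC·AC·BBC·AC·AC·A·A·BBC·AC·BBC·A·A·BBC·AC·AC·A·A·BBC
    A ↦ AC
    B ↦ A
    C ↦ BBC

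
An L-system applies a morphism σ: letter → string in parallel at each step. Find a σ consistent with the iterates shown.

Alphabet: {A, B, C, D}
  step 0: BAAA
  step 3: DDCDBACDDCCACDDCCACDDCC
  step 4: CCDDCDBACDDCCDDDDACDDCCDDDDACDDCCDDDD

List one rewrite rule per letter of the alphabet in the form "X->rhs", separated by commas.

  step 3 ⇒ step 4: DDCDBACDDCCACDDCCACDDCC ⇒ C·C·DD·C·DB·AC·DD·C·C·DD·DD·AC·DD·C·C·DD·DD·AC·DD·C·C·DD·DD
    A ↦ AC
    B ↦ DB
    C ↦ DD
    D ↦ C

A->AC, B->DB, C->DD, D->C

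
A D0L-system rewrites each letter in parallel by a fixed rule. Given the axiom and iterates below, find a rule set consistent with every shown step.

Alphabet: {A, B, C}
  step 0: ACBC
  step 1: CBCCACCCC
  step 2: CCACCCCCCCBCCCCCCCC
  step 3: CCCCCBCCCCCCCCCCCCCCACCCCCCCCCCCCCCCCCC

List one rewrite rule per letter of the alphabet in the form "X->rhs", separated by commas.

A->CB, B->ACC, C->CC

  step 2 ⇒ step 3: CCACCCCCCCBCCCCCCCC ⇒ CC·CC·CB·CC·CC·CC·CC·CC·CC·CC·ACC·CC·CC·CC·CC·CC·CC·CC·CC
    A ↦ CB
    B ↦ ACC
    C ↦ CC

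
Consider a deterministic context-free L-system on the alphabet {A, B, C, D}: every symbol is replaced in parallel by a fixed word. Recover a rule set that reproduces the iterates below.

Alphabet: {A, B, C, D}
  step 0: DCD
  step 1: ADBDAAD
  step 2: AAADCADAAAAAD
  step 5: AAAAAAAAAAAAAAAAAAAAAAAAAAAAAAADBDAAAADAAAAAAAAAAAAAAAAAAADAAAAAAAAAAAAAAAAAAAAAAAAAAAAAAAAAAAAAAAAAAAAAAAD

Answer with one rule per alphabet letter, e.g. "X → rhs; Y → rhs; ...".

  step 1 ⇒ step 2: ADBDAAD ⇒ AA·AD·C·AD·AA·AA·AD
    A ↦ AA
    B ↦ C
    D ↦ AD
  step 0 ⇒ step 1: DCD ⇒ AD·BDA·AD
    C ↦ BDA

A->AA, B->C, C->BDA, D->AD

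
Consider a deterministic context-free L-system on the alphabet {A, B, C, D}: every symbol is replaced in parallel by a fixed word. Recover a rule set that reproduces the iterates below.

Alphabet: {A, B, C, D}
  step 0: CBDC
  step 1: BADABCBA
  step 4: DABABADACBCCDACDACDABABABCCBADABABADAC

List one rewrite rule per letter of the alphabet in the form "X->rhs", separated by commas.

  step 0 ⇒ step 1: CBDC ⇒ BA·DA·BC·BA
    B ↦ DA
    C ↦ BA
    D ↦ BC
    A ↦ C  (constrained at step 1)

A->C, B->DA, C->BA, D->BC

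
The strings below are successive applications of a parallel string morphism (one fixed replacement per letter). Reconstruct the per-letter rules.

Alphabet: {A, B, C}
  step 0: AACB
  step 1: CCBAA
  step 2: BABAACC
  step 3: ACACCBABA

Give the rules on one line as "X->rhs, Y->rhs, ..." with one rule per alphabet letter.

  step 2 ⇒ step 3: BABAACC ⇒ A·C·A·C·C·BA·BA
    A ↦ C
    B ↦ A
    C ↦ BA

A->C, B->A, C->BA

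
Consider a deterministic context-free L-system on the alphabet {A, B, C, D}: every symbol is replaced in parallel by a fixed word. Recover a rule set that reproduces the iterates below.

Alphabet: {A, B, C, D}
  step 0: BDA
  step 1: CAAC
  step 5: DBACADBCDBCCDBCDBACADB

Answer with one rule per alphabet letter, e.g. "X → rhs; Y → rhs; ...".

A->C, B->CA, C->DB, D->A

  step 0 ⇒ step 1: BDA ⇒ CA·A·C
    A ↦ C
    B ↦ CA
    D ↦ A
    C ↦ DB  (constrained at step 1)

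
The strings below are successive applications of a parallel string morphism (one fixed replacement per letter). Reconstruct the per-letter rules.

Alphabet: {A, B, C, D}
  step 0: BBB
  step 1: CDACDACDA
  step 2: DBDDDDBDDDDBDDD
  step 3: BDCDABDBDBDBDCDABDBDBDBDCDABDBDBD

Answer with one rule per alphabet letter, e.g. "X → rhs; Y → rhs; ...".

A->DD, B->CDA, C->D, D->BD

  step 2 ⇒ step 3: DBDDDDBDDDDBDDD ⇒ BD·CDA·BD·BD·BD·BD·CDA·BD·BD·BD·BD·CDA·BD·BD·BD
    B ↦ CDA
    D ↦ BD
  step 1 ⇒ step 2: CDACDACDA ⇒ D·BD·DD·D·BD·DD·D·BD·DD
    A ↦ DD
  step 1 ⇒ step 2: CDACDACDA ⇒ D·BD·DD·D·BD·DD·D·BD·DD
    C ↦ D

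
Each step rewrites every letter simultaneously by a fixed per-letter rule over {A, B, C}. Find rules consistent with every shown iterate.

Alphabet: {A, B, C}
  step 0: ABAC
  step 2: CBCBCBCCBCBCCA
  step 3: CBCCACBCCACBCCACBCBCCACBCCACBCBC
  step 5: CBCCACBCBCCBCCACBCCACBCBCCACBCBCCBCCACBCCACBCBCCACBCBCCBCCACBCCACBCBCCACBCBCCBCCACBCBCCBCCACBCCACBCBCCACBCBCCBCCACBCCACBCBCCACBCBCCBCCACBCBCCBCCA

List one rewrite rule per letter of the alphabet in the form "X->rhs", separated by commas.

  step 2 ⇒ step 3: CBCBCBCCBCBCCA ⇒ CB·CCA·CB·CCA·CB·CCA·CB·CB·CCA·CB·CCA·CB·CB·C
    A ↦ C
    B ↦ CCA
    C ↦ CB

A->C, B->CCA, C->CB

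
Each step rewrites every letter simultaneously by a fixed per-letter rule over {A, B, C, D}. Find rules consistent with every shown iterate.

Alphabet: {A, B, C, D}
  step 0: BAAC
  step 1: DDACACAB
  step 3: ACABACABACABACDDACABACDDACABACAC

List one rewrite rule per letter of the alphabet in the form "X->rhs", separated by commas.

A->AC, B->DD, C->AB, D->AC

  step 0 ⇒ step 1: BAAC ⇒ DD·AC·AC·AB
    A ↦ AC
    B ↦ DD
    C ↦ AB
    D ↦ AC  (constrained at step 1)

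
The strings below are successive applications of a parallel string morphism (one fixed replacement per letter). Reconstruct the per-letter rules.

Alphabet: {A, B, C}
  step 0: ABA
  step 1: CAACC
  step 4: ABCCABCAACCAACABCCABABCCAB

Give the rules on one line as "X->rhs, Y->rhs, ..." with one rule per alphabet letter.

A->C, B->AAC, C->AB

  step 0 ⇒ step 1: ABA ⇒ C·AAC·C
    A ↦ C
    B ↦ AAC
    C ↦ AB  (constrained at step 1)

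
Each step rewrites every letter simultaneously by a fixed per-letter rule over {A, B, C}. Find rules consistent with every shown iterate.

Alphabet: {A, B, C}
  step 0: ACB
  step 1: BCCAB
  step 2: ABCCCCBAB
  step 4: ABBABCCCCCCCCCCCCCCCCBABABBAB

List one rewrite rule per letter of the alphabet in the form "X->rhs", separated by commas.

  step 1 ⇒ step 2: BCCAB ⇒ AB·CC·CC·B·AB
    A ↦ B
    B ↦ AB
    C ↦ CC

A->B, B->AB, C->CC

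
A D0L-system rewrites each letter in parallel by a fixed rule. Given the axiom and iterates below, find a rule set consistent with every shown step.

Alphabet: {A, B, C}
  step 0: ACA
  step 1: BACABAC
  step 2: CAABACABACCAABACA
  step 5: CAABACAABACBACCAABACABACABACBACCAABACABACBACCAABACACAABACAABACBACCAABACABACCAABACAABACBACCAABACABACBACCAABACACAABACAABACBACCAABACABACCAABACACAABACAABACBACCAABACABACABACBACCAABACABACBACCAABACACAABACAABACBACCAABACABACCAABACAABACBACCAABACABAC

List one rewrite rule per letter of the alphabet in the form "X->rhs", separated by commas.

  step 1 ⇒ step 2: BACABAC ⇒ CAA·BAC·A·BAC·CAA·BAC·A
    A ↦ BAC
    B ↦ CAA
    C ↦ A

A->BAC, B->CAA, C->A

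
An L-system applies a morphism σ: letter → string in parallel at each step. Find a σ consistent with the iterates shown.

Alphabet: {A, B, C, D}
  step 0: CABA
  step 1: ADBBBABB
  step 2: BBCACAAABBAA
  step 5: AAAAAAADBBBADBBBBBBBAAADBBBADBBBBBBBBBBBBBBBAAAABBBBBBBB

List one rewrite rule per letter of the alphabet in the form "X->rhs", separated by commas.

  step 1 ⇒ step 2: ADBBBABB ⇒ BB·CAC·A·A·A·BB·A·A
    A ↦ BB
    B ↦ A
    D ↦ CAC
  step 0 ⇒ step 1: CABA ⇒ ADB·BB·A·BB
    C ↦ ADB

A->BB, B->A, C->ADB, D->CAC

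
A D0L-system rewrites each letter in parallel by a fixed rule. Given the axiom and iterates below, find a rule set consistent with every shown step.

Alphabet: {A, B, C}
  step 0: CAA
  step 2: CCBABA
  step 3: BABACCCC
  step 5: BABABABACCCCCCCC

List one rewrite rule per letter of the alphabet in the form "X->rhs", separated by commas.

  step 2 ⇒ step 3: CCBABA ⇒ BA·BA·C·C·C·C
    A ↦ C
    B ↦ C
    C ↦ BA

A->C, B->C, C->BA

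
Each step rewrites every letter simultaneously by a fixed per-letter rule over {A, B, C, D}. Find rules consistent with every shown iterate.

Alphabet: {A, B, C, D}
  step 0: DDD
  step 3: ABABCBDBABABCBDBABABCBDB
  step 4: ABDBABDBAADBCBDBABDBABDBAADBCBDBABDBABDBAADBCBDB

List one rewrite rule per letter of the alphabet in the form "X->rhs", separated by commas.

A->AB, B->DB, C->AA, D->CB

  step 3 ⇒ step 4: ABABCBDBABABCBDBABABCBDB ⇒ AB·DB·AB·DB·AA·DB·CB·DB·AB·DB·AB·DB·AA·DB·CB·DB·AB·DB·AB·DB·AA·DB·CB·DB
    A ↦ AB
    B ↦ DB
    C ↦ AA
    D ↦ CB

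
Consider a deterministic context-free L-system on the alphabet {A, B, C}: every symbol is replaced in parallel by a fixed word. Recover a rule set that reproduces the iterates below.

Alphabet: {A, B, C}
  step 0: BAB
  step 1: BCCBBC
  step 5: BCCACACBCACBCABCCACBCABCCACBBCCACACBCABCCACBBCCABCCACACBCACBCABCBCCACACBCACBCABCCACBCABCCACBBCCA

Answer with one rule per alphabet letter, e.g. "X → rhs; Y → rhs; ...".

A->CB, B->BC, C->CA

  step 0 ⇒ step 1: BAB ⇒ BC·CB·BC
    A ↦ CB
    B ↦ BC
    C ↦ CA  (constrained at step 1)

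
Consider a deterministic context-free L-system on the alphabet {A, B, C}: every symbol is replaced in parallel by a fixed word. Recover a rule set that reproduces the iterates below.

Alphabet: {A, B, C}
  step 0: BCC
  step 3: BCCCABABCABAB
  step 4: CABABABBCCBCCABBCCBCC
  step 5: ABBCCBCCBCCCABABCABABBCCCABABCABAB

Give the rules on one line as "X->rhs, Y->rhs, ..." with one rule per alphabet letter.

  step 4 ⇒ step 5: CABABABBCCBCCABBCCBCC ⇒ AB·BC·C·BC·C·BC·C·C·AB·AB·C·AB·AB·BC·C·C·AB·AB·C·AB·AB
    A ↦ BC
    B ↦ C
    C ↦ AB

A->BC, B->C, C->AB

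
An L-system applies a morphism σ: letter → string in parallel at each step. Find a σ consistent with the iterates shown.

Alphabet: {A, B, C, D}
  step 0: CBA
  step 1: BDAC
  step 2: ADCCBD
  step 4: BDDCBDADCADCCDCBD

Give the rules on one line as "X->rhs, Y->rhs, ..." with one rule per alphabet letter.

A->C, B->A, C->BD, D->DC

  step 1 ⇒ step 2: BDAC ⇒ A·DC·C·BD
    A ↦ C
    B ↦ A
    C ↦ BD
    D ↦ DC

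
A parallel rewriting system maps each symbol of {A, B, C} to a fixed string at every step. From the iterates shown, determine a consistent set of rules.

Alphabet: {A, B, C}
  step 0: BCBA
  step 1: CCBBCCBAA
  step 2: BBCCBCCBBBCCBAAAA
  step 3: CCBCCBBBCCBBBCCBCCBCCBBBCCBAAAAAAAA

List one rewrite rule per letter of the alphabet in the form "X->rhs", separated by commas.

  step 2 ⇒ step 3: BBCCBCCBBBCCBAAAA ⇒ CCB·CCB·B·B·CCB·B·B·CCB·CCB·CCB·B·B·CCB·AA·AA·AA·AA
    A ↦ AA
    B ↦ CCB
    C ↦ B

A->AA, B->CCB, C->B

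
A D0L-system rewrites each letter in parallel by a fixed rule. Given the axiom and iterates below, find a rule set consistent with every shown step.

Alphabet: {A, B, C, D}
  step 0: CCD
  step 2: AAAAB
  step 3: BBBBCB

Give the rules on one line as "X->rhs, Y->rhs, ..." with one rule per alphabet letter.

A->B, B->CB, C->DD, D->A

  step 2 ⇒ step 3: AAAAB ⇒ B·B·B·B·CB
    A ↦ B
    B ↦ CB
    C ↦ DD  (constrained at step 0)
    D ↦ A  (constrained at step 0)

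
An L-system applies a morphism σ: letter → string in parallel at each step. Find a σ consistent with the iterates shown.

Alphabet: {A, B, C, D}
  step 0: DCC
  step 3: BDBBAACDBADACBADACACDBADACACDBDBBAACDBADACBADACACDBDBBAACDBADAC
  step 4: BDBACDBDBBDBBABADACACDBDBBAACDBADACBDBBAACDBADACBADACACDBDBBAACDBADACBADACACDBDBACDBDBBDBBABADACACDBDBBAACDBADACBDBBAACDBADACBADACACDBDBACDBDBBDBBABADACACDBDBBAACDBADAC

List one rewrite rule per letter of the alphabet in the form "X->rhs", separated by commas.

A->BA, B->BDB, C->DAC, D->ACD

  step 3 ⇒ step 4: BDBBAACDBADACBADACACDBADACACDBDBBAACDBADACBADACACDBDBBAACDBADAC ⇒ BDB·ACD·BDB·BDB·BA·BA·DAC·ACD·BDB·BA·ACD·BA·DAC·BDB·BA·ACD·BA·DAC·BA·DAC·ACD·BDB·BA·ACD·BA·DAC·BA·DAC·ACD·BDB·ACD·BDB·BDB·BA·BA·DAC·ACD·BDB·BA·ACD·BA·DAC·BDB·BA·ACD·BA·DAC·BA·DAC·ACD·BDB·ACD·BDB·BDB·BA·BA·DAC·ACD·BDB·BA·ACD·BA·DAC
    A ↦ BA
    B ↦ BDB
    C ↦ DAC
    D ↦ ACD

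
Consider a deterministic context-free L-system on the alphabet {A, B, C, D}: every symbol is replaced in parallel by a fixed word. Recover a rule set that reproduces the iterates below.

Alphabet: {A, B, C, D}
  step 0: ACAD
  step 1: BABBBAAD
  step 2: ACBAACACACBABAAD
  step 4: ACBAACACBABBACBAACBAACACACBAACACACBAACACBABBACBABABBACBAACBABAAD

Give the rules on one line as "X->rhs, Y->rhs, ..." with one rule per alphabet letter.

  step 1 ⇒ step 2: BABBBAAD ⇒ AC·BA·AC·AC·AC·BA·BA·AD
    A ↦ BA
    B ↦ AC
    D ↦ AD
  step 0 ⇒ step 1: ACAD ⇒ BA·BB·BA·AD
    C ↦ BB

A->BA, B->AC, C->BB, D->AD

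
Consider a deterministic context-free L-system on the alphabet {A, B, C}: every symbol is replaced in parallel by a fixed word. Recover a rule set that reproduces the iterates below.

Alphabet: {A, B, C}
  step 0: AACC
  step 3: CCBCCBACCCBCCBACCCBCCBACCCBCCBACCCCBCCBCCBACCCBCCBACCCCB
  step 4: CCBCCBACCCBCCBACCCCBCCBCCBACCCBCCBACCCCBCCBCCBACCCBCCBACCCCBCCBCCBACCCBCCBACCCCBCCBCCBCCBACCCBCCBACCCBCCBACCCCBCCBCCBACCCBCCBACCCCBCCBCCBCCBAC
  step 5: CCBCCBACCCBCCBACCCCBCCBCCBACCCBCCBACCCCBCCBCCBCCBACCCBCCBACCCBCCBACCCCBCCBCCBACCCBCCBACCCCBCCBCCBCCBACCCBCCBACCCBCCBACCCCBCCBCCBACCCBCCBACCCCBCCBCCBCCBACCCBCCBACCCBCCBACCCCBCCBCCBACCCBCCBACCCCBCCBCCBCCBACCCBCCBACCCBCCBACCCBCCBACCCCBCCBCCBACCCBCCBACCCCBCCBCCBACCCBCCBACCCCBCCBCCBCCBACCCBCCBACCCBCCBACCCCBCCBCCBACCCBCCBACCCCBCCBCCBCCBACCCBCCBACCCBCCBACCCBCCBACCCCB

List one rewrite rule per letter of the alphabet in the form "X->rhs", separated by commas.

  step 4 ⇒ step 5: CCBCCBACCCBCCBACCCCBCCBCCBACCCBCCBACCCCBCCBCCBACCCBCCBACCCCBCCBCCBACCCBCCBACCCCBCCBCCBCCBACCCBCCBACCCBCCBACCCCBCCBCCBACCCBCCBACCCCBCCBCCBCCBAC ⇒ CCB·CCB·AC·CCB·CCB·AC·C·CCB·CCB·CCB·AC·CCB·CCB·AC·C·CCB·CCB·CCB·CCB·AC·CCB·CCB·AC·CCB·CCB·AC·C·CCB·CCB·CCB·AC·CCB·CCB·AC·C·CCB·CCB·CCB·CCB·AC·CCB·CCB·AC·CCB·CCB·AC·C·CCB·CCB·CCB·AC·CCB·CCB·AC·C·CCB·CCB·CCB·CCB·AC·CCB·CCB·AC·CCB·CCB·AC·C·CCB·CCB·CCB·AC·CCB·CCB·AC·C·CCB·CCB·CCB·CCB·AC·CCB·CCB·AC·CCB·CCB·AC·CCB·CCB·AC·C·CCB·CCB·CCB·AC·CCB·CCB·AC·C·CCB·CCB·CCB·AC·CCB·CCB·AC·C·CCB·CCB·CCB·CCB·AC·CCB·CCB·AC·CCB·CCB·AC·C·CCB·CCB·CCB·AC·CCB·CCB·AC·C·CCB·CCB·CCB·CCB·AC·CCB·CCB·AC·CCB·CCB·AC·CCB·CCB·AC·C·CCB
    A ↦ C
    B ↦ AC
    C ↦ CCB

A->C, B->AC, C->CCB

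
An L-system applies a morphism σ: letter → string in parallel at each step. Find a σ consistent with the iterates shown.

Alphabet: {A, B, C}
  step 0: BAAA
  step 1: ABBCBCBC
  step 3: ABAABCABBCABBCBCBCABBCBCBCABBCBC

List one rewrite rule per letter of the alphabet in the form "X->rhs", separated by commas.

A->BC, B->AB, C->AA

  step 0 ⇒ step 1: BAAA ⇒ AB·BC·BC·BC
    A ↦ BC
    B ↦ AB
    C ↦ AA  (constrained at step 1)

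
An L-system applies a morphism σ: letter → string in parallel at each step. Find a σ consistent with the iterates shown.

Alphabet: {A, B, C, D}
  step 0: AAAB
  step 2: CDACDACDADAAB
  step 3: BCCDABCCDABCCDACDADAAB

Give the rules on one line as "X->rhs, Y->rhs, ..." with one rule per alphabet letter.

A->DA, B->AB, C->BC, D->C

  step 2 ⇒ step 3: CDACDACDADAAB ⇒ BC·C·DA·BC·C·DA·BC·C·DA·C·DA·DA·AB
    A ↦ DA
    B ↦ AB
    C ↦ BC
    D ↦ C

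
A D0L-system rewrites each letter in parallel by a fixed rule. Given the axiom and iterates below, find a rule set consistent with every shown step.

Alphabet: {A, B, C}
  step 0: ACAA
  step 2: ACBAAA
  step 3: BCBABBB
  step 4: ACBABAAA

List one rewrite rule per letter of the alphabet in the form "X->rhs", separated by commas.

A->B, B->A, C->CB

  step 3 ⇒ step 4: BCBABBB ⇒ A·CB·A·B·A·A·A
    A ↦ B
    B ↦ A
    C ↦ CB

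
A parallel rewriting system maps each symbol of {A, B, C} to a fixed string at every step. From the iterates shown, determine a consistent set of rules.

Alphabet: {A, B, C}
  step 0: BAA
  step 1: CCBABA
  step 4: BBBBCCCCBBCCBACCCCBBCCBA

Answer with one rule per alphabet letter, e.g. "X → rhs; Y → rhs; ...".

  step 0 ⇒ step 1: BAA ⇒ CC·BA·BA
    A ↦ BA
    B ↦ CC
    C ↦ B  (constrained at step 1)

A->BA, B->CC, C->B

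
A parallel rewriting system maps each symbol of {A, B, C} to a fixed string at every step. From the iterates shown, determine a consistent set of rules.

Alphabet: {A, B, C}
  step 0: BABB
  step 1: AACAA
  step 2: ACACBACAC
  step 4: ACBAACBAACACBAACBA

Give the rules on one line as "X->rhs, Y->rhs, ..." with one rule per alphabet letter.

A->AC, B->A, C->B

  step 1 ⇒ step 2: AACAA ⇒ AC·AC·B·AC·AC
    A ↦ AC
    C ↦ B
  step 0 ⇒ step 1: BABB ⇒ A·AC·A·A
    B ↦ A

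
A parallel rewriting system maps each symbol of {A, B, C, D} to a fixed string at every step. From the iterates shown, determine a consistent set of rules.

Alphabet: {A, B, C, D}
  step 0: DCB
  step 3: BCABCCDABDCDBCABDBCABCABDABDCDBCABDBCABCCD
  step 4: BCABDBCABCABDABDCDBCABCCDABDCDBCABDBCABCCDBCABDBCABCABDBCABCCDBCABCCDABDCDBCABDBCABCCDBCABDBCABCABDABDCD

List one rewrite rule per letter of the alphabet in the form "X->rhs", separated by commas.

A->BCA, B->BC, C->ABD, D->CD

  step 3 ⇒ step 4: BCABCCDABDCDBCABDBCABCABDABDCDBCABDBCABCCD ⇒ BC·ABD·BCA·BC·ABD·ABD·CD·BCA·BC·CD·ABD·CD·BC·ABD·BCA·BC·CD·BC·ABD·BCA·BC·ABD·BCA·BC·CD·BCA·BC·CD·ABD·CD·BC·ABD·BCA·BC·CD·BC·ABD·BCA·BC·ABD·ABD·CD
    A ↦ BCA
    B ↦ BC
    C ↦ ABD
    D ↦ CD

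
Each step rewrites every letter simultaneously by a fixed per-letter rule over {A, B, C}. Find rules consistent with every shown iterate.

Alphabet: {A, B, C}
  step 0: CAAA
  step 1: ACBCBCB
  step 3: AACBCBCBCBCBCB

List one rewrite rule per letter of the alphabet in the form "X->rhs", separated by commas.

A->CB, B->A, C->A

  step 0 ⇒ step 1: CAAA ⇒ A·CB·CB·CB
    A ↦ CB
    C ↦ A
    B ↦ A  (constrained at step 1)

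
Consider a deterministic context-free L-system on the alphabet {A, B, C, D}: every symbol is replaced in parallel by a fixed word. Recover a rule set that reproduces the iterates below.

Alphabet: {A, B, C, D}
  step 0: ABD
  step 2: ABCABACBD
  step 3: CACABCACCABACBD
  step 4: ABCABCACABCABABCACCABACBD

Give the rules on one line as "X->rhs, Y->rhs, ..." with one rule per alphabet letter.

A->C, B->AC, C->AB, D->BD

  step 3 ⇒ step 4: CACABCACCABACBD ⇒ AB·C·AB·C·AC·AB·C·AB·AB·C·AC·C·AB·AC·BD
    A ↦ C
    B ↦ AC
    C ↦ AB
    D ↦ BD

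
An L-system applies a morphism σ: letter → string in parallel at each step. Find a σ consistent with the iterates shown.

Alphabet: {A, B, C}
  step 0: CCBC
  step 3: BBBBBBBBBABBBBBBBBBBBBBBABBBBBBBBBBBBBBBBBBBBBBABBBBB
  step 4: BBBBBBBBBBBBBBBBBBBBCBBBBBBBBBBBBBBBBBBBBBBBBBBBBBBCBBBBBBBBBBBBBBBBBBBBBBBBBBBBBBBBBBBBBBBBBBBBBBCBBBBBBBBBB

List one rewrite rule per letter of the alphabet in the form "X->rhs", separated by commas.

A->BBC, B->BB, C->BAB

  step 3 ⇒ step 4: BBBBBBBBBABBBBBBBBBBBBBBABBBBBBBBBBBBBBBBBBBBBBABBBBB ⇒ BB·BB·BB·BB·BB·BB·BB·BB·BB·BBC·BB·BB·BB·BB·BB·BB·BB·BB·BB·BB·BB·BB·BB·BB·BBC·BB·BB·BB·BB·BB·BB·BB·BB·BB·BB·BB·BB·BB·BB·BB·BB·BB·BB·BB·BB·BB·BB·BBC·BB·BB·BB·BB·BB
    A ↦ BBC
    B ↦ BB
    C ↦ BAB  (constrained at step 0)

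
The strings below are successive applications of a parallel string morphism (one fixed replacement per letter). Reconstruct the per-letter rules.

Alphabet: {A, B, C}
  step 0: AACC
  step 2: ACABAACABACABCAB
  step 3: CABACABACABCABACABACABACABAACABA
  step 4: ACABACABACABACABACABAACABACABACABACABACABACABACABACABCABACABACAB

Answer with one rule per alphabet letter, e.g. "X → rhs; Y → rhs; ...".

  step 3 ⇒ step 4: CABACABACABCABACABACABACABAACABA ⇒ A·CAB·A·CAB·A·CAB·A·CAB·A·CAB·A·A·CAB·A·CAB·A·CAB·A·CAB·A·CAB·A·CAB·A·CAB·A·CAB·CAB·A·CAB·A·CAB
    A ↦ CAB
    B ↦ A
    C ↦ A

A->CAB, B->A, C->A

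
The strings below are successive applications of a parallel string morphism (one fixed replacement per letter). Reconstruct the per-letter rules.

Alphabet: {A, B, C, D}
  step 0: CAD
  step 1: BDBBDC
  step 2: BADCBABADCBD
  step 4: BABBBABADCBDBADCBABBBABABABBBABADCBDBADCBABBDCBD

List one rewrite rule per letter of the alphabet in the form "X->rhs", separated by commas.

  step 1 ⇒ step 2: BDBBDC ⇒ BA·DC·BA·BA·DC·BD
    B ↦ BA
    C ↦ BD
    D ↦ DC
  step 0 ⇒ step 1: CAD ⇒ BD·BB·DC
    A ↦ BB

A->BB, B->BA, C->BD, D->DC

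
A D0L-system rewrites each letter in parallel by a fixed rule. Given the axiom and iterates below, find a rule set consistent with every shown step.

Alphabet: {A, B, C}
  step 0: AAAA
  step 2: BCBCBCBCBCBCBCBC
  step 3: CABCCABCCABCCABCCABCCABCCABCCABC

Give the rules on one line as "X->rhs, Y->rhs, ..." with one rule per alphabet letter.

  step 2 ⇒ step 3: BCBCBCBCBCBCBCBC ⇒ CA·BC·CA·BC·CA·BC·CA·BC·CA·BC·CA·BC·CA·BC·CA·BC
    B ↦ CA
    C ↦ BC
    A ↦ CC  (constrained at step 0)

A->CC, B->CA, C->BC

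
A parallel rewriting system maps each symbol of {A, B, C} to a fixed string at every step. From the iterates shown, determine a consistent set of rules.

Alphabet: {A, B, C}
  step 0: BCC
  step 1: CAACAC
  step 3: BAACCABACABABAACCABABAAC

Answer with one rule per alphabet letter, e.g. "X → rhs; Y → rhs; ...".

A->BA, B->CA, C->AC

  step 0 ⇒ step 1: BCC ⇒ CA·AC·AC
    B ↦ CA
    C ↦ AC
    A ↦ BA  (constrained at step 1)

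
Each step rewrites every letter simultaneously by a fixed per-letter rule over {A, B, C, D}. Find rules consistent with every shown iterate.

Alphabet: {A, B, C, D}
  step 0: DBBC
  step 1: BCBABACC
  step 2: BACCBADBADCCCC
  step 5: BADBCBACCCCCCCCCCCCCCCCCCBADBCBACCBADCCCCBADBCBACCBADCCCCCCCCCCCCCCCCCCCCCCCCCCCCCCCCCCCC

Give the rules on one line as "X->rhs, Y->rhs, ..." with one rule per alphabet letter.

A->D, B->BA, C->CC, D->BC

  step 1 ⇒ step 2: BCBABACC ⇒ BA·CC·BA·D·BA·D·CC·CC
    A ↦ D
    B ↦ BA
    C ↦ CC
  step 0 ⇒ step 1: DBBC ⇒ BC·BA·BA·CC
    D ↦ BC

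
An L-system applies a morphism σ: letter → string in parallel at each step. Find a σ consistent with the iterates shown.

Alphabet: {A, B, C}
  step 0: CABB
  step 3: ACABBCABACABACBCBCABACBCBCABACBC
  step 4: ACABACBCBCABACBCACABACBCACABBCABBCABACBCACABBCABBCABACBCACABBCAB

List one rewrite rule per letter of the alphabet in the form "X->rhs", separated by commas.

  step 3 ⇒ step 4: ACABBCABACABACBCBCABACBCBCABACBC ⇒ AC·AB·AC·BC·BC·AB·AC·BC·AC·AB·AC·BC·AC·AB·BC·AB·BC·AB·AC·BC·AC·AB·BC·AB·BC·AB·AC·BC·AC·AB·BC·AB
    A ↦ AC
    B ↦ BC
    C ↦ AB

A->AC, B->BC, C->AB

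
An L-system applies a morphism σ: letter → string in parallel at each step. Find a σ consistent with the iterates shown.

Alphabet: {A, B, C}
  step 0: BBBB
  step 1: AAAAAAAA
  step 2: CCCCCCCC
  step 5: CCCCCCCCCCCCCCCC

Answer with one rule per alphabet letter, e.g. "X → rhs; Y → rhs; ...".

  step 1 ⇒ step 2: AAAAAAAA ⇒ C·C·C·C·C·C·C·C
    A ↦ C
  step 0 ⇒ step 1: BBBB ⇒ AA·AA·AA·AA
    B ↦ AA
    C ↦ B  (constrained at step 2)

A->C, B->AA, C->B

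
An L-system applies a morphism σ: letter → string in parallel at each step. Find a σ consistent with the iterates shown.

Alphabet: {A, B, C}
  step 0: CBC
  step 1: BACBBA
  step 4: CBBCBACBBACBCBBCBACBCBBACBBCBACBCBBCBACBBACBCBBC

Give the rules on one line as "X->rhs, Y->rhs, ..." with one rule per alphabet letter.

A->BC, B->CB, C->BA

  step 0 ⇒ step 1: CBC ⇒ BA·CB·BA
    B ↦ CB
    C ↦ BA
    A ↦ BC  (constrained at step 1)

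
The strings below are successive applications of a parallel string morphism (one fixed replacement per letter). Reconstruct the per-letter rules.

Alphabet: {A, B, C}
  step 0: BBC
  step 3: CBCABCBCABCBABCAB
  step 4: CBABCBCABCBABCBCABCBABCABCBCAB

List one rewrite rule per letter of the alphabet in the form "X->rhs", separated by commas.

A->C, B->AB, C->CB

  step 3 ⇒ step 4: CBCABCBCABCBABCAB ⇒ CB·AB·CB·C·AB·CB·AB·CB·C·AB·CB·AB·C·AB·CB·C·AB
    A ↦ C
    B ↦ AB
    C ↦ CB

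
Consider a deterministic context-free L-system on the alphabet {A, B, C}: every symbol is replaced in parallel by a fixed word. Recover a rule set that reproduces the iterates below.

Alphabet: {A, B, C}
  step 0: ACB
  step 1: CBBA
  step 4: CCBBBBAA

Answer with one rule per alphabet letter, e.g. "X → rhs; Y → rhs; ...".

A->C, B->A, C->BB

  step 0 ⇒ step 1: ACB ⇒ C·BB·A
    A ↦ C
    B ↦ A
    C ↦ BB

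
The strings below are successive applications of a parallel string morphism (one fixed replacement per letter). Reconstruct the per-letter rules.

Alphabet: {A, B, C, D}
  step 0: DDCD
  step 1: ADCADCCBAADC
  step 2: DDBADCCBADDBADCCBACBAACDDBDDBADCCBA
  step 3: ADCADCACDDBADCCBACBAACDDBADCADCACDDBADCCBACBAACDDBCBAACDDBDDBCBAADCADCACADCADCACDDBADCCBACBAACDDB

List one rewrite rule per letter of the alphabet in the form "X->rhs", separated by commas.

  step 2 ⇒ step 3: DDBADCCBADDBADCCBACBAACDDBDDBADCCBA ⇒ ADC·ADC·AC·DDB·ADC·CBA·CBA·AC·DDB·ADC·ADC·AC·DDB·ADC·CBA·CBA·AC·DDB·CBA·AC·DDB·DDB·CBA·ADC·ADC·AC·ADC·ADC·AC·DDB·ADC·CBA·CBA·AC·DDB
    A ↦ DDB
    B ↦ AC
    C ↦ CBA
    D ↦ ADC

A->DDB, B->AC, C->CBA, D->ADC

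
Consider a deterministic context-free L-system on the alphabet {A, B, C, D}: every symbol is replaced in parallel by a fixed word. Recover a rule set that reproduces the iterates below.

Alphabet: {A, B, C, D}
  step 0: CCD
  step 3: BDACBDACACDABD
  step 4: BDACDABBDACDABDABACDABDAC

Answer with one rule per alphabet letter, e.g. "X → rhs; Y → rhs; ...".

A->DA, B->BD, C->B, D->AC

  step 3 ⇒ step 4: BDACBDACACDABD ⇒ BD·AC·DA·B·BD·AC·DA·B·DA·B·AC·DA·BD·AC
    A ↦ DA
    B ↦ BD
    C ↦ B
    D ↦ AC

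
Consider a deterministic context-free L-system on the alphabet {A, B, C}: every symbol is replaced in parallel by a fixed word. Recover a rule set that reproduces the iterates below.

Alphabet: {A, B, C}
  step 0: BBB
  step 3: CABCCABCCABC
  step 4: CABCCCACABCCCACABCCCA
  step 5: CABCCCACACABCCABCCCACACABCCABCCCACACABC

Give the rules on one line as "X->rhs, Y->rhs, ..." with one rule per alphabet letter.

A->BC, B->C, C->CA

  step 4 ⇒ step 5: CABCCCACABCCCACABCCCA ⇒ CA·BC·C·CA·CA·CA·BC·CA·BC·C·CA·CA·CA·BC·CA·BC·C·CA·CA·CA·BC
    A ↦ BC
    B ↦ C
    C ↦ CA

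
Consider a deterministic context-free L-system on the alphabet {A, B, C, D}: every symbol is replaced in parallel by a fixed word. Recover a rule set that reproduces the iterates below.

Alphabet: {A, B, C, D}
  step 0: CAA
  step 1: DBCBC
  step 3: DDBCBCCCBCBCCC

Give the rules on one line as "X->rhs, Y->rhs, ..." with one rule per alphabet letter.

A->BC, B->AA, C->D, D->CC

  step 0 ⇒ step 1: CAA ⇒ D·BC·BC
    A ↦ BC
    C ↦ D
    B ↦ AA  (constrained at step 1)
    D ↦ CC  (constrained at step 1)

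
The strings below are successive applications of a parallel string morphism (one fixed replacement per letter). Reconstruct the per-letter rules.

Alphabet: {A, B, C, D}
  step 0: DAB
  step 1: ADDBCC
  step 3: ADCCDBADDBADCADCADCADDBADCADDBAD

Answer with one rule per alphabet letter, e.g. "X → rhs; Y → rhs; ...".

A->DB, B->CC, C->CAD, D->AD

  step 0 ⇒ step 1: DAB ⇒ AD·DB·CC
    A ↦ DB
    B ↦ CC
    D ↦ AD
    C ↦ CAD  (constrained at step 1)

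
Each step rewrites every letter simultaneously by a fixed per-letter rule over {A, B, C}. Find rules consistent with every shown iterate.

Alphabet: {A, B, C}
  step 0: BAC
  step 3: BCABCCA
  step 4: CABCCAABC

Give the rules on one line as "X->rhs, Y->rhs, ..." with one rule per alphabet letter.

  step 3 ⇒ step 4: BCABCCA ⇒ C·A·BC·C·A·A·BC
    A ↦ BC
    B ↦ C
    C ↦ A

A->BC, B->C, C->A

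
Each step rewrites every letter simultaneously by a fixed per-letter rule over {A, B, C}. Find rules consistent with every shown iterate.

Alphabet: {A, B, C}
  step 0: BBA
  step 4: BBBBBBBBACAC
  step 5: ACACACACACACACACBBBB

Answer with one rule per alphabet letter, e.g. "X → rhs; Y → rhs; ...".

A->B, B->AC, C->B

  step 4 ⇒ step 5: BBBBBBBBACAC ⇒ AC·AC·AC·AC·AC·AC·AC·AC·B·B·B·B
    A ↦ B
    B ↦ AC
    C ↦ B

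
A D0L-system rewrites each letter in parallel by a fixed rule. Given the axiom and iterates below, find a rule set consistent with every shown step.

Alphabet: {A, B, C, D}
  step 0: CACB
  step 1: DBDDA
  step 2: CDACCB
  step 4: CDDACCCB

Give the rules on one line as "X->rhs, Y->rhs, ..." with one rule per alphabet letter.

A->B, B->DA, C->D, D->C

  step 1 ⇒ step 2: DBDDA ⇒ C·DA·C·C·B
    A ↦ B
    B ↦ DA
    D ↦ C
  step 0 ⇒ step 1: CACB ⇒ D·B·D·DA
    C ↦ D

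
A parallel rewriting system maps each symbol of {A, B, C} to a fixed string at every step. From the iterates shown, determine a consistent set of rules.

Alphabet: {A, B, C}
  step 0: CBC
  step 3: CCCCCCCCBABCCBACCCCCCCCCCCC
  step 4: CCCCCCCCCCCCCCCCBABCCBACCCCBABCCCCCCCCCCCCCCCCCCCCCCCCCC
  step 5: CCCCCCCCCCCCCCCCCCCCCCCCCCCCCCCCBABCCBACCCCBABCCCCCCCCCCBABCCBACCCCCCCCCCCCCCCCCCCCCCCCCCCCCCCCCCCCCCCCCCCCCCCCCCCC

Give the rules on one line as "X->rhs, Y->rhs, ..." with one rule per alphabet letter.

  step 4 ⇒ step 5: CCCCCCCCCCCCCCCCBABCCBACCCCBABCCCCCCCCCCCCCCCCCCCCCCCCCC ⇒ CC·CC·CC·CC·CC·CC·CC·CC·CC·CC·CC·CC·CC·CC·CC·CC·BA·BCC·BA·CC·CC·BA·BCC·CC·CC·CC·CC·BA·BCC·BA·CC·CC·CC·CC·CC·CC·CC·CC·CC·CC·CC·CC·CC·CC·CC·CC·CC·CC·CC·CC·CC·CC·CC·CC·CC·CC
    A ↦ BCC
    B ↦ BA
    C ↦ CC

A->BCC, B->BA, C->CC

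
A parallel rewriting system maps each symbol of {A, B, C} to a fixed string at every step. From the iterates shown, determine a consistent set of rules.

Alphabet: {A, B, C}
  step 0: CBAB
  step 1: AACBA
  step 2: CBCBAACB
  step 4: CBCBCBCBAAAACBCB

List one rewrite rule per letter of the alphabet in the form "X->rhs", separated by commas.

A->CB, B->A, C->A

  step 1 ⇒ step 2: AACBA ⇒ CB·CB·A·A·CB
    A ↦ CB
    B ↦ A
    C ↦ A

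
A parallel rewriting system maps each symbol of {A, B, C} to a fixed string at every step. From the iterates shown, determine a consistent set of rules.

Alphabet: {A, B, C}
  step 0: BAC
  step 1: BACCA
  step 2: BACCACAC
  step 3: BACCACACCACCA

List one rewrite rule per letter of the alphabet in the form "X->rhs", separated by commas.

A->C, B->BA, C->CA

  step 2 ⇒ step 3: BACCACAC ⇒ BA·C·CA·CA·C·CA·C·CA
    A ↦ C
    B ↦ BA
    C ↦ CA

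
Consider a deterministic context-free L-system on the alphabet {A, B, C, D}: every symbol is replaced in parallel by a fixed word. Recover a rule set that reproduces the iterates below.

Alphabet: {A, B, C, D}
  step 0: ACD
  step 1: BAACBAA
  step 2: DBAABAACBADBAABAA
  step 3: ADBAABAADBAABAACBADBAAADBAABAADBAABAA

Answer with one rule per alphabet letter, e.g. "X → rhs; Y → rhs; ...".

  step 2 ⇒ step 3: DBAABAACBADBAABAA ⇒ A·D·BAA·BAA·D·BAA·BAA·CBA·D·BAA·A·D·BAA·BAA·D·BAA·BAA
    A ↦ BAA
    B ↦ D
    C ↦ CBA
    D ↦ A

A->BAA, B->D, C->CBA, D->A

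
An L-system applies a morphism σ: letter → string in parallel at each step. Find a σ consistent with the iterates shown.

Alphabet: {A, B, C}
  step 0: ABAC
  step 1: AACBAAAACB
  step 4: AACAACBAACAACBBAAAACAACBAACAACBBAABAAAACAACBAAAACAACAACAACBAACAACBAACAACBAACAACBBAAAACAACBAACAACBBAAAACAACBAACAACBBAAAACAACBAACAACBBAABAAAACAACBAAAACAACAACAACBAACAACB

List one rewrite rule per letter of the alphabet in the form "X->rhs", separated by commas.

  step 0 ⇒ step 1: ABAC ⇒ AAC·BAA·AAC·B
    A ↦ AAC
    B ↦ BAA
    C ↦ B

A->AAC, B->BAA, C->B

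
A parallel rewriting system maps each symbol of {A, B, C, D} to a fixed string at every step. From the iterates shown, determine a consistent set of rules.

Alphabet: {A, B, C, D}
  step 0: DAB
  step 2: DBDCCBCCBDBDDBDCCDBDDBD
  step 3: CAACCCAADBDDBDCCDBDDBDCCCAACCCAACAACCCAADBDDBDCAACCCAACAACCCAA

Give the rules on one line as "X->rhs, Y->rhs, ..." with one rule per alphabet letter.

A->CCB, B->CC, C->DBD, D->CAA

  step 2 ⇒ step 3: DBDCCBCCBDBDDBDCCDBDDBD ⇒ CAA·CC·CAA·DBD·DBD·CC·DBD·DBD·CC·CAA·CC·CAA·CAA·CC·CAA·DBD·DBD·CAA·CC·CAA·CAA·CC·CAA
    B ↦ CC
    C ↦ DBD
    D ↦ CAA
    A ↦ CCB  (constrained at step 0)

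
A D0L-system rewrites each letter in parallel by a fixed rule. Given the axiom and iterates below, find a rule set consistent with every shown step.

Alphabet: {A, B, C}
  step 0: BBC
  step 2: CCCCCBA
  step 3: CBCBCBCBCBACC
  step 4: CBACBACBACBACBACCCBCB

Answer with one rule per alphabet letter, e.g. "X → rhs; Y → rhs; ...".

A->CC, B->A, C->CB

  step 3 ⇒ step 4: CBCBCBCBCBACC ⇒ CB·A·CB·A·CB·A·CB·A·CB·A·CC·CB·CB
    A ↦ CC
    B ↦ A
    C ↦ CB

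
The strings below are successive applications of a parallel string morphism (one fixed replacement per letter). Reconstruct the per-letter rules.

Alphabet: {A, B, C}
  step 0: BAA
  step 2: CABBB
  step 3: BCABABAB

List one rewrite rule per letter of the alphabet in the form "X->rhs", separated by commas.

  step 2 ⇒ step 3: CABBB ⇒ B·C·AB·AB·AB
    A ↦ C
    B ↦ AB
    C ↦ B

A->C, B->AB, C->B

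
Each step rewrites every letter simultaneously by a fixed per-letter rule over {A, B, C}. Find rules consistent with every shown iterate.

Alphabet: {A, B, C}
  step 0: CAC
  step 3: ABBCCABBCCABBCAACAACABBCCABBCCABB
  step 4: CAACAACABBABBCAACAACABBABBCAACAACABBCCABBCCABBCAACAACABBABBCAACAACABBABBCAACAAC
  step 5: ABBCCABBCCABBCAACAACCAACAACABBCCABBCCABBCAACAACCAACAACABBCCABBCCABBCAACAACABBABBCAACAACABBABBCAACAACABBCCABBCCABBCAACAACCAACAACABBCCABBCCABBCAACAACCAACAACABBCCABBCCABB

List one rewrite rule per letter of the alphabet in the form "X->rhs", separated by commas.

  step 4 ⇒ step 5: CAACAACABBABBCAACAACABBABBCAACAACABBCCABBCCABBCAACAACABBABBCAACAACABBABBCAACAAC ⇒ ABB·C·C·ABB·C·C·ABB·C·AAC·AAC·C·AAC·AAC·ABB·C·C·ABB·C·C·ABB·C·AAC·AAC·C·AAC·AAC·ABB·C·C·ABB·C·C·ABB·C·AAC·AAC·ABB·ABB·C·AAC·AAC·ABB·ABB·C·AAC·AAC·ABB·C·C·ABB·C·C·ABB·C·AAC·AAC·C·AAC·AAC·ABB·C·C·ABB·C·C·ABB·C·AAC·AAC·C·AAC·AAC·ABB·C·C·ABB·C·C·ABB
    A ↦ C
    B ↦ AAC
    C ↦ ABB

A->C, B->AAC, C->ABB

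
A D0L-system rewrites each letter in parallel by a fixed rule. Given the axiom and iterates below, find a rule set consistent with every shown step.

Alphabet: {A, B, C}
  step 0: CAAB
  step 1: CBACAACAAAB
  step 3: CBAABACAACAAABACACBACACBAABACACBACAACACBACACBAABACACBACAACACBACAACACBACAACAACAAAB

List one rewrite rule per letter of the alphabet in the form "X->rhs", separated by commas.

A->ACA, B->AAB, C->CB

  step 0 ⇒ step 1: CAAB ⇒ CB·ACA·ACA·AAB
    A ↦ ACA
    B ↦ AAB
    C ↦ CB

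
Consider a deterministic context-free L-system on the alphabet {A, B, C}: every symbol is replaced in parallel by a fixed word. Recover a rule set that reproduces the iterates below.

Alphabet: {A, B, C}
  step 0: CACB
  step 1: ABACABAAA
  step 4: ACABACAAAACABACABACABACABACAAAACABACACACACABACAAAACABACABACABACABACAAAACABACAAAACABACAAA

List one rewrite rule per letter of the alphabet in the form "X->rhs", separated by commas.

  step 0 ⇒ step 1: CACB ⇒ AB·AC·AB·AAA
    A ↦ AC
    B ↦ AAA
    C ↦ AB

A->AC, B->AAA, C->AB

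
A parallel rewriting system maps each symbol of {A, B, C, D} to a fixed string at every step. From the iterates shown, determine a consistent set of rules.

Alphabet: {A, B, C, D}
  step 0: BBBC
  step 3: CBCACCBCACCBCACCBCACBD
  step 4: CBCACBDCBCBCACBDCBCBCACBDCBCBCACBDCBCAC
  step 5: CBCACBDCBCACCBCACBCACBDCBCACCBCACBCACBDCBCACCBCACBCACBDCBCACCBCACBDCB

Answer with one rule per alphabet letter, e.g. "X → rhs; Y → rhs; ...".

  step 4 ⇒ step 5: CBCACBDCBCBCACBDCBCBCACBDCBCBCACBDCBCAC ⇒ CB·CA·CB·D·CB·CA·C·CB·CA·CB·CA·CB·D·CB·CA·C·CB·CA·CB·CA·CB·D·CB·CA·C·CB·CA·CB·CA·CB·D·CB·CA·C·CB·CA·CB·D·CB
    A ↦ D
    B ↦ CA
    C ↦ CB
    D ↦ C

A->D, B->CA, C->CB, D->C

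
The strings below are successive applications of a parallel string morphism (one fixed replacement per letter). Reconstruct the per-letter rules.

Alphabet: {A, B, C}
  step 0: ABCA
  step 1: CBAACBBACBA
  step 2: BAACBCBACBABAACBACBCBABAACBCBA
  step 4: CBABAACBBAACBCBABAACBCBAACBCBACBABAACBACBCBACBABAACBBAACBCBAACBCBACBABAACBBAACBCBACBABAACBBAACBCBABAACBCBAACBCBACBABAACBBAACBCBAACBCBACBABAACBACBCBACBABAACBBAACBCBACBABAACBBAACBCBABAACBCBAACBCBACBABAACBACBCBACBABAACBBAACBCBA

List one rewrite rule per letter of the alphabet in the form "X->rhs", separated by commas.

A->CBA, B->ACB, C->BA

  step 1 ⇒ step 2: CBAACBBACBA ⇒ BA·ACB·CBA·CBA·BA·ACB·ACB·CBA·BA·ACB·CBA
    A ↦ CBA
    B ↦ ACB
    C ↦ BA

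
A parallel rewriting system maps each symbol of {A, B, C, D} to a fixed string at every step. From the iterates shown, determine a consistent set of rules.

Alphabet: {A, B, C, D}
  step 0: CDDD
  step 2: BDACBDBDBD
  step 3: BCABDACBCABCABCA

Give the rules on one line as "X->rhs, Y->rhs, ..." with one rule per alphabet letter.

A->BD, B->BC, C->AC, D->A

  step 2 ⇒ step 3: BDACBDBDBD ⇒ BC·A·BD·AC·BC·A·BC·A·BC·A
    A ↦ BD
    B ↦ BC
    C ↦ AC
    D ↦ A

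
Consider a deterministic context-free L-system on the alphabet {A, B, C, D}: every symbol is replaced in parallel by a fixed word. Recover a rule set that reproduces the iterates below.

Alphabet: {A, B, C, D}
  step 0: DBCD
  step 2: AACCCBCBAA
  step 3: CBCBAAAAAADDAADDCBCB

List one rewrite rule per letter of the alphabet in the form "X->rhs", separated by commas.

A->CB, B->DD, C->AA, D->C

  step 2 ⇒ step 3: AACCCBCBAA ⇒ CB·CB·AA·AA·AA·DD·AA·DD·CB·CB
    A ↦ CB
    B ↦ DD
    C ↦ AA
    D ↦ C  (constrained at step 0)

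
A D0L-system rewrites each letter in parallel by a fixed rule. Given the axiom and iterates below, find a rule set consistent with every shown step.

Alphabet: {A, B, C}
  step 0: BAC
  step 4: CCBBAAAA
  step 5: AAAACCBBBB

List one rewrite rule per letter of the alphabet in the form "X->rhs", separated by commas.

A->B, B->C, C->AA

  step 4 ⇒ step 5: CCBBAAAA ⇒ AA·AA·C·C·B·B·B·B
    A ↦ B
    B ↦ C
    C ↦ AA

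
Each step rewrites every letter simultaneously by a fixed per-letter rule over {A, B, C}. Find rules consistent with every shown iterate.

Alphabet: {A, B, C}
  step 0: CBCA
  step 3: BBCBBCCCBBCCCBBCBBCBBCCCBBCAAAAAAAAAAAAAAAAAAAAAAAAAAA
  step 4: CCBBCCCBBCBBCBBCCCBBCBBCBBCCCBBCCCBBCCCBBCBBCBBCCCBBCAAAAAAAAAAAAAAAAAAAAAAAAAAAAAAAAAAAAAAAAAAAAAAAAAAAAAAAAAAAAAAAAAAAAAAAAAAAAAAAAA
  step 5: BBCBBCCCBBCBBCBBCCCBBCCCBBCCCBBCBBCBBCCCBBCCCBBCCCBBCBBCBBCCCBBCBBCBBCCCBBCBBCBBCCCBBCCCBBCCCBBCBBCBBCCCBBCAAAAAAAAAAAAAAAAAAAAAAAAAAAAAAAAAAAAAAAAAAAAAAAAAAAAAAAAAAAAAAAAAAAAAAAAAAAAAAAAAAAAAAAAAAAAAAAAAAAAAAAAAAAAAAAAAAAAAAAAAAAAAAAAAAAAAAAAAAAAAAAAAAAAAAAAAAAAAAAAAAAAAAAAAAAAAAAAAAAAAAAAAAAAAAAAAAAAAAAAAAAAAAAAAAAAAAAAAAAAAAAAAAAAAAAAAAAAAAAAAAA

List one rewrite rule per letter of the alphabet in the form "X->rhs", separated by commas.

  step 4 ⇒ step 5: CCBBCCCBBCBBCBBCCCBBCBBCBBCCCBBCCCBBCCCBBCBBCBBCCCBBCAAAAAAAAAAAAAAAAAAAAAAAAAAAAAAAAAAAAAAAAAAAAAAAAAAAAAAAAAAAAAAAAAAAAAAAAAAAAAAAAA ⇒ BBC·BBC·C·C·BBC·BBC·BBC·C·C·BBC·C·C·BBC·C·C·BBC·BBC·BBC·C·C·BBC·C·C·BBC·C·C·BBC·BBC·BBC·C·C·BBC·BBC·BBC·C·C·BBC·BBC·BBC·C·C·BBC·C·C·BBC·C·C·BBC·BBC·BBC·C·C·BBC·AAA·AAA·AAA·AAA·AAA·AAA·AAA·AAA·AAA·AAA·AAA·AAA·AAA·AAA·AAA·AAA·AAA·AAA·AAA·AAA·AAA·AAA·AAA·AAA·AAA·AAA·AAA·AAA·AAA·AAA·AAA·AAA·AAA·AAA·AAA·AAA·AAA·AAA·AAA·AAA·AAA·AAA·AAA·AAA·AAA·AAA·AAA·AAA·AAA·AAA·AAA·AAA·AAA·AAA·AAA·AAA·AAA·AAA·AAA·AAA·AAA·AAA·AAA·AAA·AAA·AAA·AAA·AAA·AAA·AAA·AAA·AAA·AAA·AAA·AAA·AAA·AAA·AAA·AAA·AAA·AAA
    A ↦ AAA
    B ↦ C
    C ↦ BBC

A->AAA, B->C, C->BBC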